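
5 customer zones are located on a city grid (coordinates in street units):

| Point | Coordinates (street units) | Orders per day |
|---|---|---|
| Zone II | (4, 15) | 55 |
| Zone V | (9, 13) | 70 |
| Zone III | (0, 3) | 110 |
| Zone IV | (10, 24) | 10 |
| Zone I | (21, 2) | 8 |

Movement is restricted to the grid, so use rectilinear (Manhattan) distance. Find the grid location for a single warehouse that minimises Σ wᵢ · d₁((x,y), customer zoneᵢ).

Manhattan distance separates: Σwᵢ(|x−xᵢ|+|y−yᵢ|) = Σwᵢ|x−xᵢ| + Σwᵢ|y−yᵢ|, so x and y are optimised independently as 1-D weighted medians.
Total weight W = 253; half = 126.5.
x-coordinate, sorted with cumulative weight:
  x=0 (Zone III, w=110) cum 110
  x=4 (Zone II, w=55) cum 165  ← median
  x=9 (Zone V, w=70) cum 235
  x=10 (Zone IV, w=10) cum 245
  x=21 (Zone I, w=8) cum 253
⇒ x* = 4
y-coordinate, sorted with cumulative weight:
  y=2 (Zone I, w=8) cum 8
  y=3 (Zone III, w=110) cum 118
  y=13 (Zone V, w=70) cum 188  ← median
  y=15 (Zone II, w=55) cum 243
  y=24 (Zone IV, w=10) cum 253
⇒ y* = 13

(4, 13)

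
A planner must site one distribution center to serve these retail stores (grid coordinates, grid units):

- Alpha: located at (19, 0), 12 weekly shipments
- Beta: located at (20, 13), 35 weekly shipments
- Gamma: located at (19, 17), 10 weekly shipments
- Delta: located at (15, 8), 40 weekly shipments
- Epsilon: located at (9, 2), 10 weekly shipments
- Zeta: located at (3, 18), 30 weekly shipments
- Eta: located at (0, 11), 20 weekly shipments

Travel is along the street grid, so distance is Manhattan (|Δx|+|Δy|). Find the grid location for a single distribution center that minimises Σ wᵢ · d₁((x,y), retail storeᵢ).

(15, 11)

Manhattan distance separates: Σwᵢ(|x−xᵢ|+|y−yᵢ|) = Σwᵢ|x−xᵢ| + Σwᵢ|y−yᵢ|, so x and y are optimised independently as 1-D weighted medians.
Total weight W = 157; half = 78.5.
x-coordinate, sorted with cumulative weight:
  x=0 (Eta, w=20) cum 20
  x=3 (Zeta, w=30) cum 50
  x=9 (Epsilon, w=10) cum 60
  x=15 (Delta, w=40) cum 100  ← median
  x=19 (Alpha, w=12) cum 112
  x=19 (Gamma, w=10) cum 122
  x=20 (Beta, w=35) cum 157
⇒ x* = 15
y-coordinate, sorted with cumulative weight:
  y=0 (Alpha, w=12) cum 12
  y=2 (Epsilon, w=10) cum 22
  y=8 (Delta, w=40) cum 62
  y=11 (Eta, w=20) cum 82  ← median
  y=13 (Beta, w=35) cum 117
  y=17 (Gamma, w=10) cum 127
  y=18 (Zeta, w=30) cum 157
⇒ y* = 11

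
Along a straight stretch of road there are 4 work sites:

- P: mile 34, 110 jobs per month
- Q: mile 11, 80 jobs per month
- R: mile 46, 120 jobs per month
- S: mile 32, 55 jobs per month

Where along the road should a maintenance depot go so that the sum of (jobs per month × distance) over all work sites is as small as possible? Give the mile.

x = 34

For a sum of weighted absolute distances on a line, the optimum is the weighted median (not the mean). Total weight W = 365; half-weight = 182.5.
Sort by position and accumulate weight:
  mile 11 (Q, w=80) → cum 80
  mile 32 (S, w=55) → cum 135
  mile 34 (P, w=110) → cum 245  ≥ 182.5 → median here
  mile 46 (R, w=120) → cum 365
Optimal location: mile 34.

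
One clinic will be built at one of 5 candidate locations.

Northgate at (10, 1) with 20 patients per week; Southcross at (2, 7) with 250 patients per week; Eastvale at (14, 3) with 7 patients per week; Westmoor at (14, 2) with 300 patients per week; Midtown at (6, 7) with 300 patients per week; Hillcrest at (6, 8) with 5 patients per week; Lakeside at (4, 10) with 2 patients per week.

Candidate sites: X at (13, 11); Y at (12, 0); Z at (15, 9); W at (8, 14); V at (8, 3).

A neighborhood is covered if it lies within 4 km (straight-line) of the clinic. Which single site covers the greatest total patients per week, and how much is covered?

Coverage radius r = 4 km; a point is covered iff (Δx)²+(Δy)² ≤ 4² = 16.
  X (13, 11): covers {none} → 0
  Y (12, 0): covers {Northgate, Eastvale, Westmoor} → 327
  Z (15, 9): covers {none} → 0
  W (8, 14): covers {none} → 0
  V (8, 3): covers {Northgate} → 20
Maximum coverage at Y: 327 patients per week.

Y, covering 327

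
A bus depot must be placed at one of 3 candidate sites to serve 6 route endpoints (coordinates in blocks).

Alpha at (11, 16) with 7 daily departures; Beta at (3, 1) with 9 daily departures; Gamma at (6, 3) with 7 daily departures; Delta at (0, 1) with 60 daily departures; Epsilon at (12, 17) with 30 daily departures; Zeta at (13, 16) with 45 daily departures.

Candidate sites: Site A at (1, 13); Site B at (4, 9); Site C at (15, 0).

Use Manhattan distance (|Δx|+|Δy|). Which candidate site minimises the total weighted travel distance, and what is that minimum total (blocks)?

Total weighted distance at each candidate:
  Site A (1, 13): total = 2227
  Site B (4, 9): total = 2155
  Site C (15, 0): total = 2711
Minimum is at Site B with total 2155 blocks.

Site B, total 2155 blocks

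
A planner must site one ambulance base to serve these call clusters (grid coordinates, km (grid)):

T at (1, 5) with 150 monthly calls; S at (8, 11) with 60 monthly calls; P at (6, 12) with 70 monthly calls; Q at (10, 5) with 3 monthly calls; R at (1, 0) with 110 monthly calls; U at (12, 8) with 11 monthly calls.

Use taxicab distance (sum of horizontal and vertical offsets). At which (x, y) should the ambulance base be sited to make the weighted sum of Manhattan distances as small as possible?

(1, 5)

Manhattan distance separates: Σwᵢ(|x−xᵢ|+|y−yᵢ|) = Σwᵢ|x−xᵢ| + Σwᵢ|y−yᵢ|, so x and y are optimised independently as 1-D weighted medians.
Total weight W = 404; half = 202.
x-coordinate, sorted with cumulative weight:
  x=1 (T, w=150) cum 150
  x=1 (R, w=110) cum 260  ← median
  x=6 (P, w=70) cum 330
  x=8 (S, w=60) cum 390
  x=10 (Q, w=3) cum 393
  x=12 (U, w=11) cum 404
⇒ x* = 1
y-coordinate, sorted with cumulative weight:
  y=0 (R, w=110) cum 110
  y=5 (T, w=150) cum 260  ← median
  y=5 (Q, w=3) cum 263
  y=8 (U, w=11) cum 274
  y=11 (S, w=60) cum 334
  y=12 (P, w=70) cum 404
⇒ y* = 5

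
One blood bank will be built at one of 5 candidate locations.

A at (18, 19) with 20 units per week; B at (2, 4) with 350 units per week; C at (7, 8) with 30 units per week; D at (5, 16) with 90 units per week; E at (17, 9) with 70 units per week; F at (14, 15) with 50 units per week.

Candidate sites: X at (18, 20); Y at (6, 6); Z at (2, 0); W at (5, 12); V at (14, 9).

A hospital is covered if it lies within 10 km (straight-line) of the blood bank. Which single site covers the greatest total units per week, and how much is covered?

Coverage radius r = 10 km; a point is covered iff (Δx)²+(Δy)² ≤ 10² = 100.
  X (18, 20): covers {A, F} → 70
  Y (6, 6): covers {B, C} → 380
  Z (2, 0): covers {B, C} → 380
  W (5, 12): covers {B, C, D, F} → 520
  V (14, 9): covers {C, E, F} → 150
Maximum coverage at W: 520 units per week.

W, covering 520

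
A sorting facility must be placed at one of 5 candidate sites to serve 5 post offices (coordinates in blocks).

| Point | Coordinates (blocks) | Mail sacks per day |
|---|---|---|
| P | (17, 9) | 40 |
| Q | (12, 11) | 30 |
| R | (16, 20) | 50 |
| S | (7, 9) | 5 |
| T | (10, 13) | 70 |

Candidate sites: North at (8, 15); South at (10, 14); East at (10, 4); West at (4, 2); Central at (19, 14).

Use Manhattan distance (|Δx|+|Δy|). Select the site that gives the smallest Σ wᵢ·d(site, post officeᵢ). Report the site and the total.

Total weighted distance at each candidate:
  North (8, 15): total = 1805
  South (10, 14): total = 1340
  East (10, 4): total = 2520
  West (4, 2): total = 4050
  Central (19, 14): total = 1815
Minimum is at South with total 1340 blocks.

South, total 1340 blocks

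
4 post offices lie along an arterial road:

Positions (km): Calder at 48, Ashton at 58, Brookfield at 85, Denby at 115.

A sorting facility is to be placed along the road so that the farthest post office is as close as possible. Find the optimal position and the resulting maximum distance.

location 81.5, max distance 33.5

The 1-center on a line is the midpoint of the two extreme points: leftmost at 48, rightmost at 115.
Optimal location = (48 + 115)/2 = 81.5; maximum distance = (115 − 48)/2 = 33.5.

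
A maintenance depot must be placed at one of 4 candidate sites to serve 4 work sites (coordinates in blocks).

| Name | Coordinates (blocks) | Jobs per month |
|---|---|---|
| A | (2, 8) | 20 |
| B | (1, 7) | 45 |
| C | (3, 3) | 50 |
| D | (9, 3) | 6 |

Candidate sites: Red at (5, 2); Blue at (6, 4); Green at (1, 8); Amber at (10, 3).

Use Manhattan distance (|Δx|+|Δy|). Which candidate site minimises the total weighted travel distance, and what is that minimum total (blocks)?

Total weighted distance at each candidate:
  Red (5, 2): total = 765
  Blue (6, 4): total = 744
  Green (1, 8): total = 493
  Amber (10, 3): total = 1201
Minimum is at Green with total 493 blocks.

Green, total 493 blocks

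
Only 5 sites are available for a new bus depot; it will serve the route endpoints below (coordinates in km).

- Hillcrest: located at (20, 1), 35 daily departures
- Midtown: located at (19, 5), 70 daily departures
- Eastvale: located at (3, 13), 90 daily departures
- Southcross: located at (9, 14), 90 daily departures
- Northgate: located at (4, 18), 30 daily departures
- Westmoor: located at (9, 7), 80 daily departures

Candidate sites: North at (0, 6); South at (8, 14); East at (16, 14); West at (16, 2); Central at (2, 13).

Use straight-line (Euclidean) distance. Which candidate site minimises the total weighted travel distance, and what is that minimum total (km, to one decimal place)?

Total weighted distance at each candidate:
  North (0, 6): total = 4926.5
  South (8, 14): total = 2898.4
  East (16, 14): total = 4115.0
  West (16, 2): total = 4512.4
  Central (2, 13): total = 3697.9
Minimum is at South with total 2898.4 km.

South, total 2898.4 km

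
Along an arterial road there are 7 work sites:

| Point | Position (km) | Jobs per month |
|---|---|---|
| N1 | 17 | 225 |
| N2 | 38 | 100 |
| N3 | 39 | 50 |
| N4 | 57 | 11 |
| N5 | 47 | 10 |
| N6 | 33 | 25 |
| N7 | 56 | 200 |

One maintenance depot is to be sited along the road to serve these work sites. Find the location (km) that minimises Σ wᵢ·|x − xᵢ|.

For a sum of weighted absolute distances on a line, the optimum is the weighted median (not the mean). Total weight W = 621; half-weight = 310.5.
Sort by position and accumulate weight:
  km 17 (N1, w=225) → cum 225
  km 33 (N6, w=25) → cum 250
  km 38 (N2, w=100) → cum 350  ≥ 310.5 → median here
  km 39 (N3, w=50) → cum 400
  km 47 (N5, w=10) → cum 410
  km 56 (N7, w=200) → cum 610
  km 57 (N4, w=11) → cum 621
Optimal location: km 38.

x = 38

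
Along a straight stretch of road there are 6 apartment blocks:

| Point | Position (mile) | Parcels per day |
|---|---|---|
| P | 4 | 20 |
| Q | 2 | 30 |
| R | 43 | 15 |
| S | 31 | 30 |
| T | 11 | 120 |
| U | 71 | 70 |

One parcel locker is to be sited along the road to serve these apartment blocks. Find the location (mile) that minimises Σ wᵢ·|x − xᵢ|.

For a sum of weighted absolute distances on a line, the optimum is the weighted median (not the mean). Total weight W = 285; half-weight = 142.5.
Sort by position and accumulate weight:
  mile 2 (Q, w=30) → cum 30
  mile 4 (P, w=20) → cum 50
  mile 11 (T, w=120) → cum 170  ≥ 142.5 → median here
  mile 31 (S, w=30) → cum 200
  mile 43 (R, w=15) → cum 215
  mile 71 (U, w=70) → cum 285
Optimal location: mile 11.

x = 11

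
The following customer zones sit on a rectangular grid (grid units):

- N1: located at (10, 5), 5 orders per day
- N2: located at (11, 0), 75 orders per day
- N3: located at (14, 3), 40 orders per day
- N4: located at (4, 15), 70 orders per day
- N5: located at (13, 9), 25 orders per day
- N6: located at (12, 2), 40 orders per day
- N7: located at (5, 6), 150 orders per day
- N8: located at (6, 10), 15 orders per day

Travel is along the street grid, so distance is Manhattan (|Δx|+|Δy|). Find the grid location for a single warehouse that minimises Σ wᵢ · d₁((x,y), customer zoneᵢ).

(5, 6)

Manhattan distance separates: Σwᵢ(|x−xᵢ|+|y−yᵢ|) = Σwᵢ|x−xᵢ| + Σwᵢ|y−yᵢ|, so x and y are optimised independently as 1-D weighted medians.
Total weight W = 420; half = 210.
x-coordinate, sorted with cumulative weight:
  x=4 (N4, w=70) cum 70
  x=5 (N7, w=150) cum 220  ← median
  x=6 (N8, w=15) cum 235
  x=10 (N1, w=5) cum 240
  x=11 (N2, w=75) cum 315
  x=12 (N6, w=40) cum 355
  x=13 (N5, w=25) cum 380
  x=14 (N3, w=40) cum 420
⇒ x* = 5
y-coordinate, sorted with cumulative weight:
  y=0 (N2, w=75) cum 75
  y=2 (N6, w=40) cum 115
  y=3 (N3, w=40) cum 155
  y=5 (N1, w=5) cum 160
  y=6 (N7, w=150) cum 310  ← median
  y=9 (N5, w=25) cum 335
  y=10 (N8, w=15) cum 350
  y=15 (N4, w=70) cum 420
⇒ y* = 6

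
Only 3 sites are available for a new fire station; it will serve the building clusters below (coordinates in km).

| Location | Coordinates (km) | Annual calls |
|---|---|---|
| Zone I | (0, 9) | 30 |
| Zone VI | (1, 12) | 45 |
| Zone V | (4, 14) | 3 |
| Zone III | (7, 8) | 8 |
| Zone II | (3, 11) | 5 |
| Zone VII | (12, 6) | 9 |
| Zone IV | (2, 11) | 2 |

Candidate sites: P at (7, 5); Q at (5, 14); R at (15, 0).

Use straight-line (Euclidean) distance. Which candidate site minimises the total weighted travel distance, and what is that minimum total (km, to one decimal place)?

Q, total 589.2 km

Total weighted distance at each candidate:
  P (7, 5): total = 806.8
  Q (5, 14): total = 589.2
  R (15, 0): total = 1674.3
Minimum is at Q with total 589.2 km.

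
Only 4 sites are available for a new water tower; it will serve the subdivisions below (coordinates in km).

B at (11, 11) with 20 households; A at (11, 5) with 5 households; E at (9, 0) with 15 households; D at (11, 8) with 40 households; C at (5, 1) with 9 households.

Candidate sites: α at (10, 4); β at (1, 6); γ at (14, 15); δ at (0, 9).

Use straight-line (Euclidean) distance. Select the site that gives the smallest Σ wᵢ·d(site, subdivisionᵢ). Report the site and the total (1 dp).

α, total 427.7 km

Total weighted distance at each candidate:
  α (10, 4): total = 427.7
  β (1, 6): total = 889.4
  γ (14, 15): total = 843.8
  δ (0, 9): total = 999.8
Minimum is at α with total 427.7 km.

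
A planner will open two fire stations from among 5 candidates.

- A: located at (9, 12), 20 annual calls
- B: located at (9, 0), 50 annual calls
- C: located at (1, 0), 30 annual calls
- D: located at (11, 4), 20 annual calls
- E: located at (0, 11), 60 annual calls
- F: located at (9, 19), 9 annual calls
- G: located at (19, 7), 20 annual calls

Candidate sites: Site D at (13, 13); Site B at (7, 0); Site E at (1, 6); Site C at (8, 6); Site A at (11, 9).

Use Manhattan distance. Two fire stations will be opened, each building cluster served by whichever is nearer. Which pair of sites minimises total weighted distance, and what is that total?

Evaluate every pair (each demand assigned to the nearer of the two):
  {Site E, Site C}: total = 1496
  {Site B, Site A}: total = 1568
  {Site E, Site A}: total = 1598
  {Site B, Site E}: total = 1649
  {Site B, Site C}: total = 1666
  {Site D, Site B}: total = 1770
  {Site D, Site E}: total = 1890
  {Site C, Site A}: total = 2028
  {Site D, Site C}: total = 2050
  {Site D, Site A}: total = 2390
Best pair: {Site E, Site C} with total 1496.

{Site E, Site C}, total 1496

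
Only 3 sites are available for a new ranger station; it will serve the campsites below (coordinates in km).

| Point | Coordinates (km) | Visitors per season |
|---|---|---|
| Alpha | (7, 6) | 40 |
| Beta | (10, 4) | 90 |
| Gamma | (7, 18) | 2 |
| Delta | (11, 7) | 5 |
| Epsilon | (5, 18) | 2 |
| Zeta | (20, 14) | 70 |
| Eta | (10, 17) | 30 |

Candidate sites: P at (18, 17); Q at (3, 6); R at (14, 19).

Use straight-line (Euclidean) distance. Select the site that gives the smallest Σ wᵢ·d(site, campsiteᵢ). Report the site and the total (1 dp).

Total weighted distance at each candidate:
  P (18, 17): total = 2597.6
  Q (3, 6): total = 2611.5
  R (14, 19): total = 2762.7
Minimum is at P with total 2597.6 km.

P, total 2597.6 km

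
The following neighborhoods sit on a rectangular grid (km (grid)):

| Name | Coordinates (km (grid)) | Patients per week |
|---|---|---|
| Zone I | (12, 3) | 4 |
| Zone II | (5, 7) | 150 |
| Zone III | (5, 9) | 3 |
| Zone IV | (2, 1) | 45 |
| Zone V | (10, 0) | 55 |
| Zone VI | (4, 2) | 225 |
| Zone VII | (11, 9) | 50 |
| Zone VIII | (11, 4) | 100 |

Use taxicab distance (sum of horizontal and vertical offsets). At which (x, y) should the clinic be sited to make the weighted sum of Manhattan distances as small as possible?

Manhattan distance separates: Σwᵢ(|x−xᵢ|+|y−yᵢ|) = Σwᵢ|x−xᵢ| + Σwᵢ|y−yᵢ|, so x and y are optimised independently as 1-D weighted medians.
Total weight W = 632; half = 316.
x-coordinate, sorted with cumulative weight:
  x=2 (Zone IV, w=45) cum 45
  x=4 (Zone VI, w=225) cum 270
  x=5 (Zone II, w=150) cum 420  ← median
  x=5 (Zone III, w=3) cum 423
  x=10 (Zone V, w=55) cum 478
  x=11 (Zone VII, w=50) cum 528
  x=11 (Zone VIII, w=100) cum 628
  x=12 (Zone I, w=4) cum 632
⇒ x* = 5
y-coordinate, sorted with cumulative weight:
  y=0 (Zone V, w=55) cum 55
  y=1 (Zone IV, w=45) cum 100
  y=2 (Zone VI, w=225) cum 325  ← median
  y=3 (Zone I, w=4) cum 329
  y=4 (Zone VIII, w=100) cum 429
  y=7 (Zone II, w=150) cum 579
  y=9 (Zone III, w=3) cum 582
  y=9 (Zone VII, w=50) cum 632
⇒ y* = 2

(5, 2)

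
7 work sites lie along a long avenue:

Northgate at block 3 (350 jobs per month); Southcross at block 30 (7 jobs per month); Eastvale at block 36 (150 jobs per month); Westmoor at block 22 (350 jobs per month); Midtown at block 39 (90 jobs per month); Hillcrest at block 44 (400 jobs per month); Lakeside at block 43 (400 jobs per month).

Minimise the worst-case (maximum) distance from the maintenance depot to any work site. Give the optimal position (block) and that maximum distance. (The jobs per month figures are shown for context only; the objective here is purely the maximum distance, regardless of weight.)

location 23.5, max distance 20.5

The 1-center on a line is the midpoint of the two extreme points: leftmost at 3, rightmost at 44.
Optimal location = (3 + 44)/2 = 23.5; maximum distance = (44 − 3)/2 = 20.5.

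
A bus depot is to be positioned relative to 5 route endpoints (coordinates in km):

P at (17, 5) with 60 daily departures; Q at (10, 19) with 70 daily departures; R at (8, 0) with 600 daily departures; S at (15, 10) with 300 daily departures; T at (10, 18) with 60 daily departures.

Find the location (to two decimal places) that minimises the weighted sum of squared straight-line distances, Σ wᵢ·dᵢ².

The minimiser of Σwᵢ‖p−pᵢ‖² is the weighted centroid p* = (Σwᵢpᵢ)/(Σwᵢ).
Σwᵢ = 1090.
Σwᵢxᵢ = 60·17 + 70·10 + 600·8 + 300·15 + 60·10 = 11620.
Σwᵢyᵢ = 60·5 + 70·19 + 600·0 + 300·10 + 60·18 = 5710.
x* = 11620/1090 = 10.66, y* = 5710/1090 = 5.24.

(10.66, 5.24)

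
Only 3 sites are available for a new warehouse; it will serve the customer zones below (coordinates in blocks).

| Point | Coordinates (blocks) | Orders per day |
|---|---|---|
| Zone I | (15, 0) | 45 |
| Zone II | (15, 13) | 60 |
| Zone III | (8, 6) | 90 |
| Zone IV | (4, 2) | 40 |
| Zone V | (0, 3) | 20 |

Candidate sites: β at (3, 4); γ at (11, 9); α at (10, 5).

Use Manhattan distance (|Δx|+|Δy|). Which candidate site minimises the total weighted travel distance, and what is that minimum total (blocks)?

Total weighted distance at each candidate:
  β (3, 4): total = 2810
  γ (11, 9): total = 2505
  α (10, 5): total = 2100
Minimum is at α with total 2100 blocks.

α, total 2100 blocks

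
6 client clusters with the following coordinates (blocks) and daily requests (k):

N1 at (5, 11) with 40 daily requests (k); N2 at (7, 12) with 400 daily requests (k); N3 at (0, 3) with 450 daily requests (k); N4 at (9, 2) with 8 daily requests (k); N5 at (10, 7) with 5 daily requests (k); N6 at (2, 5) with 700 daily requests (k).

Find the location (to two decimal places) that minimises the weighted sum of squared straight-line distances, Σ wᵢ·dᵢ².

The minimiser of Σwᵢ‖p−pᵢ‖² is the weighted centroid p* = (Σwᵢpᵢ)/(Σwᵢ).
Σwᵢ = 1603.
Σwᵢxᵢ = 40·5 + 400·7 + 450·0 + 8·9 + 5·10 + 700·2 = 4522.
Σwᵢyᵢ = 40·11 + 400·12 + 450·3 + 8·2 + 5·7 + 700·5 = 10141.
x* = 4522/1603 = 2.82, y* = 10141/1603 = 6.33.

(2.82, 6.33)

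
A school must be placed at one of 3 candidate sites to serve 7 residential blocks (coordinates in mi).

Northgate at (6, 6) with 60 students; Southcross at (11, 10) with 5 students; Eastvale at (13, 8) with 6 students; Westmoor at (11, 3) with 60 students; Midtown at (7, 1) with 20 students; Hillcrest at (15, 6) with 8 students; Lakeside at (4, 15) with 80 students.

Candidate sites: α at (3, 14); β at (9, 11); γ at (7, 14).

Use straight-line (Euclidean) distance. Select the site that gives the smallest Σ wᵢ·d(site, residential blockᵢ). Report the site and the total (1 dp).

Total weighted distance at each candidate:
  α (3, 14): total = 1944.0
  β (9, 11): total = 1664.5
  γ (7, 14): total = 1868.7
Minimum is at β with total 1664.5 mi.

β, total 1664.5 mi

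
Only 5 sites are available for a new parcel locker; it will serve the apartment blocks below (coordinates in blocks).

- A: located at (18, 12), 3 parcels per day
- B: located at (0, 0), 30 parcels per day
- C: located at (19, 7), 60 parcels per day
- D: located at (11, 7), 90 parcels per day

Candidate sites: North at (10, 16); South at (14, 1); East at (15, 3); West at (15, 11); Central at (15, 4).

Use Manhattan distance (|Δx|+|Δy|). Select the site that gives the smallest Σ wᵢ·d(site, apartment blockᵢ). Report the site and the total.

Central, total 1653 blocks

Total weighted distance at each candidate:
  North (10, 16): total = 2796
  South (14, 1): total = 1965
  East (15, 3): total = 1776
  West (15, 11): total = 1992
  Central (15, 4): total = 1653
Minimum is at Central with total 1653 blocks.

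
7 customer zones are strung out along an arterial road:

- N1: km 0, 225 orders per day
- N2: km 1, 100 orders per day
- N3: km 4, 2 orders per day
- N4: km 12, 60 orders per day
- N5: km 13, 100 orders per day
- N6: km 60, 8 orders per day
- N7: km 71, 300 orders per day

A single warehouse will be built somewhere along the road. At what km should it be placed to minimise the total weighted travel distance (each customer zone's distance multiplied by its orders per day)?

x = 13

For a sum of weighted absolute distances on a line, the optimum is the weighted median (not the mean). Total weight W = 795; half-weight = 397.5.
Sort by position and accumulate weight:
  km 0 (N1, w=225) → cum 225
  km 1 (N2, w=100) → cum 325
  km 4 (N3, w=2) → cum 327
  km 12 (N4, w=60) → cum 387
  km 13 (N5, w=100) → cum 487  ≥ 397.5 → median here
  km 60 (N6, w=8) → cum 495
  km 71 (N7, w=300) → cum 795
Optimal location: km 13.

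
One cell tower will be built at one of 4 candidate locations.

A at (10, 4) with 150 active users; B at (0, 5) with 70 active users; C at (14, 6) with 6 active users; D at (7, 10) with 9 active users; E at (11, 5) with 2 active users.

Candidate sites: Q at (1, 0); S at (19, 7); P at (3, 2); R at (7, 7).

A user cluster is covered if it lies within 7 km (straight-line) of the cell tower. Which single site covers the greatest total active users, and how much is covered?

Coverage radius r = 7 km; a point is covered iff (Δx)²+(Δy)² ≤ 7² = 49.
  Q (1, 0): covers {B} → 70
  S (19, 7): covers {C} → 6
  P (3, 2): covers {B} → 70
  R (7, 7): covers {A, D, E} → 161
Maximum coverage at R: 161 active users.

R, covering 161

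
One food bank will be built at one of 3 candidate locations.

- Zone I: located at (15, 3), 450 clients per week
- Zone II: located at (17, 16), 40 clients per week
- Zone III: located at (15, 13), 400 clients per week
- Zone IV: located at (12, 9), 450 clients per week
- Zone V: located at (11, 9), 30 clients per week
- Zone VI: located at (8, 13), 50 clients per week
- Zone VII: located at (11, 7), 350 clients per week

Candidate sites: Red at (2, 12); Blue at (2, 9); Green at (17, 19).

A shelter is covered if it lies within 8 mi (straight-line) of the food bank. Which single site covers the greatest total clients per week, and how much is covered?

Coverage radius r = 8 mi; a point is covered iff (Δx)²+(Δy)² ≤ 8² = 64.
  Red (2, 12): covers {Zone VI} → 50
  Blue (2, 9): covers {Zone VI} → 50
  Green (17, 19): covers {Zone II, Zone III} → 440
Maximum coverage at Green: 440 clients per week.

Green, covering 440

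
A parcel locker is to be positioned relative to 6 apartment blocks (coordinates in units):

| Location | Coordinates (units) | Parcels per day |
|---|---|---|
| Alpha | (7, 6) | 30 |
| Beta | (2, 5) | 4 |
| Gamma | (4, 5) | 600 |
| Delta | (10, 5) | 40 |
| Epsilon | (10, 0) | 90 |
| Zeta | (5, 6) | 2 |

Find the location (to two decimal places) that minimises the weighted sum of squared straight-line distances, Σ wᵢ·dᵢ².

The minimiser of Σwᵢ‖p−pᵢ‖² is the weighted centroid p* = (Σwᵢpᵢ)/(Σwᵢ).
Σwᵢ = 766.
Σwᵢxᵢ = 30·7 + 4·2 + 600·4 + 40·10 + 90·10 + 2·5 = 3928.
Σwᵢyᵢ = 30·6 + 4·5 + 600·5 + 40·5 + 90·0 + 2·6 = 3412.
x* = 3928/766 = 5.13, y* = 3412/766 = 4.45.

(5.13, 4.45)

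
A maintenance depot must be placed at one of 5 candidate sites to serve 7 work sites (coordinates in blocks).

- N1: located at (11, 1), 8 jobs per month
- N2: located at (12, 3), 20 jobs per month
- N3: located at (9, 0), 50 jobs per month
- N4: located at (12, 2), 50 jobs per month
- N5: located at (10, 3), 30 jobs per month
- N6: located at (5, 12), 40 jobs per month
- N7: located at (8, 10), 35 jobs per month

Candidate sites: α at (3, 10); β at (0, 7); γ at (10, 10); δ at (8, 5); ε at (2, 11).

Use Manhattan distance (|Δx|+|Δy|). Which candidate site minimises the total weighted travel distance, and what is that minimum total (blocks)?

Total weighted distance at each candidate:
  α (3, 10): total = 2861
  β (0, 7): total = 3311
  γ (10, 10): total = 1870
  δ (8, 5): total = 1521
  ε (2, 11): total = 3247
Minimum is at δ with total 1521 blocks.

δ, total 1521 blocks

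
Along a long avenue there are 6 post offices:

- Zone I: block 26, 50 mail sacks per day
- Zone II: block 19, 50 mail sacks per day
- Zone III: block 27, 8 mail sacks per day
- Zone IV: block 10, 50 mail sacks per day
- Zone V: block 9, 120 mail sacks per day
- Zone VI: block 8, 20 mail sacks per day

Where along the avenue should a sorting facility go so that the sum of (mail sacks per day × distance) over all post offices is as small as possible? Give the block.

x = 10

For a sum of weighted absolute distances on a line, the optimum is the weighted median (not the mean). Total weight W = 298; half-weight = 149.
Sort by position and accumulate weight:
  block 8 (Zone VI, w=20) → cum 20
  block 9 (Zone V, w=120) → cum 140
  block 10 (Zone IV, w=50) → cum 190  ≥ 149 → median here
  block 19 (Zone II, w=50) → cum 240
  block 26 (Zone I, w=50) → cum 290
  block 27 (Zone III, w=8) → cum 298
Optimal location: block 10.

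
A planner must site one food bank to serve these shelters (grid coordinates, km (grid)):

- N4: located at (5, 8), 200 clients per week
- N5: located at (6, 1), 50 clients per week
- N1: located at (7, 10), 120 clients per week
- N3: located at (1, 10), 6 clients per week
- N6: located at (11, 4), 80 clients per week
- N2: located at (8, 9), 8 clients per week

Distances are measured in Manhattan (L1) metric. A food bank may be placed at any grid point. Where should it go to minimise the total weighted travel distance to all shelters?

(6, 8)

Manhattan distance separates: Σwᵢ(|x−xᵢ|+|y−yᵢ|) = Σwᵢ|x−xᵢ| + Σwᵢ|y−yᵢ|, so x and y are optimised independently as 1-D weighted medians.
Total weight W = 464; half = 232.
x-coordinate, sorted with cumulative weight:
  x=1 (N3, w=6) cum 6
  x=5 (N4, w=200) cum 206
  x=6 (N5, w=50) cum 256  ← median
  x=7 (N1, w=120) cum 376
  x=8 (N2, w=8) cum 384
  x=11 (N6, w=80) cum 464
⇒ x* = 6
y-coordinate, sorted with cumulative weight:
  y=1 (N5, w=50) cum 50
  y=4 (N6, w=80) cum 130
  y=8 (N4, w=200) cum 330  ← median
  y=9 (N2, w=8) cum 338
  y=10 (N1, w=120) cum 458
  y=10 (N3, w=6) cum 464
⇒ y* = 8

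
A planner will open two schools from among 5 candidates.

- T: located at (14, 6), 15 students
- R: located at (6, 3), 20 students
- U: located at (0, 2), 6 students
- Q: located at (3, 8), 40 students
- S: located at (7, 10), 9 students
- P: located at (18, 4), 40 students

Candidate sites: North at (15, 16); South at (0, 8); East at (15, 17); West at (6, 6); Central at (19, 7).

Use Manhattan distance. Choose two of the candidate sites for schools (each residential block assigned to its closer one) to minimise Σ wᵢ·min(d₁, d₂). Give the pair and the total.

Evaluate every pair (each demand assigned to the nearer of the two):
  {West, Central}: total = 615
  {South, Central}: total = 707
  {South, West}: total = 941
  {North, West}: total = 1045
  {East, West}: total = 1045
  {North, South}: total = 1222
  {South, East}: total = 1277
  {North, Central}: total = 1540
  {East, Central}: total = 1549
  {North, East}: total = 2305
Best pair: {West, Central} with total 615.

{West, Central}, total 615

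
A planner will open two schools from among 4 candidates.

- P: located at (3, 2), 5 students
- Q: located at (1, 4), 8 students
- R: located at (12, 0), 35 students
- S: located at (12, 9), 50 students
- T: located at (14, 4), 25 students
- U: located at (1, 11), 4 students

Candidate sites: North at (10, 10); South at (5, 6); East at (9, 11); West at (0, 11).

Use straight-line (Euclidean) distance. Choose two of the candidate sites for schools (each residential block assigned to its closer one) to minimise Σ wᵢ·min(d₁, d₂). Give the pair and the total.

Evaluate every pair (each demand assigned to the nearer of the two):
  {North, South}: total = 698.5
  {North, West}: total = 757.0
  {South, East}: total = 801.8
  {North, East}: total = 819.2
  {East, West}: total = 902.4
  {South, West}: total = 996.1
Best pair: {North, South} with total 698.5.

{North, South}, total 698.5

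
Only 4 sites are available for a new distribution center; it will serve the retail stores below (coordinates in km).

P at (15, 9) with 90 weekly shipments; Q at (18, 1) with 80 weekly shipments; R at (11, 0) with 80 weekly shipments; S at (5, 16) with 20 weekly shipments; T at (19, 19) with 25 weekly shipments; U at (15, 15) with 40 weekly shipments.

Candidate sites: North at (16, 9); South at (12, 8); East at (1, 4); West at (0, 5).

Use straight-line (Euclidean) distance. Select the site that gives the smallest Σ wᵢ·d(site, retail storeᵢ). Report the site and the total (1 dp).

Total weighted distance at each candidate:
  North (16, 9): total = 2338.4
  South (12, 8): total = 2510.3
  East (1, 4): total = 5131.5
  West (0, 5): total = 5391.7
Minimum is at North with total 2338.4 km.

North, total 2338.4 km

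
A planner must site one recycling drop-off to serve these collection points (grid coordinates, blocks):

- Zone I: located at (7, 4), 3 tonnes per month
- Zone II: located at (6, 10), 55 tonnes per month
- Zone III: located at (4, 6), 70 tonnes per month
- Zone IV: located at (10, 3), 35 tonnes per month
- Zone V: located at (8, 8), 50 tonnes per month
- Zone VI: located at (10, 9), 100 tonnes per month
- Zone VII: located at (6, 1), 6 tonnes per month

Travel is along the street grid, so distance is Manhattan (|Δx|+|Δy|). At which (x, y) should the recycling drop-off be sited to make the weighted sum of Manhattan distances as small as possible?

Manhattan distance separates: Σwᵢ(|x−xᵢ|+|y−yᵢ|) = Σwᵢ|x−xᵢ| + Σwᵢ|y−yᵢ|, so x and y are optimised independently as 1-D weighted medians.
Total weight W = 319; half = 159.5.
x-coordinate, sorted with cumulative weight:
  x=4 (Zone III, w=70) cum 70
  x=6 (Zone II, w=55) cum 125
  x=6 (Zone VII, w=6) cum 131
  x=7 (Zone I, w=3) cum 134
  x=8 (Zone V, w=50) cum 184  ← median
  x=10 (Zone IV, w=35) cum 219
  x=10 (Zone VI, w=100) cum 319
⇒ x* = 8
y-coordinate, sorted with cumulative weight:
  y=1 (Zone VII, w=6) cum 6
  y=3 (Zone IV, w=35) cum 41
  y=4 (Zone I, w=3) cum 44
  y=6 (Zone III, w=70) cum 114
  y=8 (Zone V, w=50) cum 164  ← median
  y=9 (Zone VI, w=100) cum 264
  y=10 (Zone II, w=55) cum 319
⇒ y* = 8

(8, 8)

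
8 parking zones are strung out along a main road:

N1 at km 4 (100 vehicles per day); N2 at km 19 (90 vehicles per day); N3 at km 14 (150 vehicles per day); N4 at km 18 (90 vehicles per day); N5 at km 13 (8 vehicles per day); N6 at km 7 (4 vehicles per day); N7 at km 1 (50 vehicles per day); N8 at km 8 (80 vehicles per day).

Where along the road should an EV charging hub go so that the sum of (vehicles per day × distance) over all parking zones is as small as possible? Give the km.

x = 14

For a sum of weighted absolute distances on a line, the optimum is the weighted median (not the mean). Total weight W = 572; half-weight = 286.
Sort by position and accumulate weight:
  km 1 (N7, w=50) → cum 50
  km 4 (N1, w=100) → cum 150
  km 7 (N6, w=4) → cum 154
  km 8 (N8, w=80) → cum 234
  km 13 (N5, w=8) → cum 242
  km 14 (N3, w=150) → cum 392  ≥ 286 → median here
  km 18 (N4, w=90) → cum 482
  km 19 (N2, w=90) → cum 572
Optimal location: km 14.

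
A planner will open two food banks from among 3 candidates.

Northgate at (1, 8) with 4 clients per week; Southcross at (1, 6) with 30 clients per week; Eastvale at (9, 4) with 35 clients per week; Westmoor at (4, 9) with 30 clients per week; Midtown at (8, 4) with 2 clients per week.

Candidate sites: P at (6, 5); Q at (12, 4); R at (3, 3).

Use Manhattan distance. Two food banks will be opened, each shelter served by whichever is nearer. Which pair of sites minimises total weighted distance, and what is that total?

{Q, R}, total 501

Evaluate every pair (each demand assigned to the nearer of the two):
  {Q, R}: total = 501
  {P, Q}: total = 503
  {P, R}: total = 504
Best pair: {Q, R} with total 501.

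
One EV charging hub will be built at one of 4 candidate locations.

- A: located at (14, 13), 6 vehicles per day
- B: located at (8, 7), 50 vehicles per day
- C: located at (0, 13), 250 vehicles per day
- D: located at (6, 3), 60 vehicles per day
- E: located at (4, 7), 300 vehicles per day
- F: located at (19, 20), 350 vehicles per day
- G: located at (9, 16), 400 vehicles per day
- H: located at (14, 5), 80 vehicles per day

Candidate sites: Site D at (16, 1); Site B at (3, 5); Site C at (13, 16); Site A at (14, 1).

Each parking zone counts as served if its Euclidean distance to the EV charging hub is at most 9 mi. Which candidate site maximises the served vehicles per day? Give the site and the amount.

Coverage radius r = 9 mi; a point is covered iff (Δx)²+(Δy)² ≤ 9² = 81.
  Site D (16, 1): covers {H} → 80
  Site B (3, 5): covers {B, C, D, E} → 660
  Site C (13, 16): covers {A, F, G} → 756
  Site A (14, 1): covers {B, D, H} → 190
Maximum coverage at Site C: 756 vehicles per day.

Site C, covering 756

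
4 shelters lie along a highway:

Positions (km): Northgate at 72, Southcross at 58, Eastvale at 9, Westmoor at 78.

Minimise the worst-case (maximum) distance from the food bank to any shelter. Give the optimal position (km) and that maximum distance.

The 1-center on a line is the midpoint of the two extreme points: leftmost at 9, rightmost at 78.
Optimal location = (9 + 78)/2 = 43.5; maximum distance = (78 − 9)/2 = 34.5.

location 43.5, max distance 34.5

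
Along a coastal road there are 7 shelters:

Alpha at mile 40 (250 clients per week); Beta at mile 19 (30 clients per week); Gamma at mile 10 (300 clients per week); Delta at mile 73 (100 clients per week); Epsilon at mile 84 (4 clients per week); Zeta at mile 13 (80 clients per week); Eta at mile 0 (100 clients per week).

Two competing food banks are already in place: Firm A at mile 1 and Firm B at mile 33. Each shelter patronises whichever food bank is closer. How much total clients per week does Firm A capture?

480

The indifferent point is the midpoint (1+33)/2 = 17; shelters left of it (closer to Firm A at 1) go to Firm A, those right go to Firm B.
  Eta at 0 (w=100) → Firm A
  Gamma at 10 (w=300) → Firm A
  Zeta at 13 (w=80) → Firm A
  Beta at 19 (w=30) → Firm B
  Alpha at 40 (w=250) → Firm B
  Delta at 73 (w=100) → Firm B
  Epsilon at 84 (w=4) → Firm B
Firm A captures 480; Firm B captures 384.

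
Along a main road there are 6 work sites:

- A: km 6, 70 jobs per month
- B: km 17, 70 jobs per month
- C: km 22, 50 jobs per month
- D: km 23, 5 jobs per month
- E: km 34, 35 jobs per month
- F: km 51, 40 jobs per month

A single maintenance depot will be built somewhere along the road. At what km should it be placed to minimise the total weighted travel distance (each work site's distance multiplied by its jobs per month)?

x = 17

For a sum of weighted absolute distances on a line, the optimum is the weighted median (not the mean). Total weight W = 270; half-weight = 135.
Sort by position and accumulate weight:
  km 6 (A, w=70) → cum 70
  km 17 (B, w=70) → cum 140  ≥ 135 → median here
  km 22 (C, w=50) → cum 190
  km 23 (D, w=5) → cum 195
  km 34 (E, w=35) → cum 230
  km 51 (F, w=40) → cum 270
Optimal location: km 17.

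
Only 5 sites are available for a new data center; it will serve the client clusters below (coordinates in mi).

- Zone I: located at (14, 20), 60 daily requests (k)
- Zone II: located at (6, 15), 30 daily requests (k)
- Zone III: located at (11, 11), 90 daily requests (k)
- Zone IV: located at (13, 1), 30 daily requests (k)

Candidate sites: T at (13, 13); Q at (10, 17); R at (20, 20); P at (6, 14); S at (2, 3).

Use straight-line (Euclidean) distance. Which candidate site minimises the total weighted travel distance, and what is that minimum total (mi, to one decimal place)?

T, total 1257.2 mi

Total weighted distance at each candidate:
  T (13, 13): total = 1257.2
  Q (10, 17): total = 1470.0
  R (20, 20): total = 2558.9
  P (6, 14): total = 1597.7
  S (2, 3): total = 3047.1
Minimum is at T with total 1257.2 mi.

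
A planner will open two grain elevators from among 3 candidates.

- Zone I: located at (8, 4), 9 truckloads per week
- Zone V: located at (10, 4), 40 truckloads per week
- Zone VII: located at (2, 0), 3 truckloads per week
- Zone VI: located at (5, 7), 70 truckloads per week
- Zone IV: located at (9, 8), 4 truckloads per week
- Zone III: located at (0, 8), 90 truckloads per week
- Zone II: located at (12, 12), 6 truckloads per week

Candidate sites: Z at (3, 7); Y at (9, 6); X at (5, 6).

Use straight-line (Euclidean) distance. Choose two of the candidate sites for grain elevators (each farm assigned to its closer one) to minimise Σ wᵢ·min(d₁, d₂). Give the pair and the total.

{Z, Y}, total 603.6

Evaluate every pair (each demand assigned to the nearer of the two):
  {Z, Y}: total = 603.6
  {Z, X}: total = 695.8
  {Y, X}: total = 732.6
Best pair: {Z, Y} with total 603.6.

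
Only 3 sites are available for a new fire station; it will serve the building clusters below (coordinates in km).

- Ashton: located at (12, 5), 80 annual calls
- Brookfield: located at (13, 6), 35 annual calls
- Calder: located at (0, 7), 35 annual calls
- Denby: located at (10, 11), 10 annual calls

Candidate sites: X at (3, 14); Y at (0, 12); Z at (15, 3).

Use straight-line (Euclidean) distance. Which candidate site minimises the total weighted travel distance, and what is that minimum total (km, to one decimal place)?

Total weighted distance at each candidate:
  X (3, 14): total = 1809.2
  Y (0, 12): total = 1888.0
  Z (15, 3): total = 1052.3
Minimum is at Z with total 1052.3 km.

Z, total 1052.3 km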